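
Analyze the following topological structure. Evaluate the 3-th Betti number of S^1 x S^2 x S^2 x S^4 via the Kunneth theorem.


Each S^d has Poincare polynomial 1 + t^d.
The product S^1 x S^2 x S^2 x S^4 has Poincare polynomial prod(1+t^d_i).
Expanding: b_0=1, b_1=1, b_2=2, b_3=2, b_4=2, b_5=2, b_6=2, b_7=2, b_8=1, b_9=1.
b_3 = 2

2


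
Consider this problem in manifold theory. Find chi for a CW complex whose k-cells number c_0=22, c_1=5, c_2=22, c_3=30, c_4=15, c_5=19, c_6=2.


chi = sum_k (-1)^k c_k.
= (-1)^0*22 + (-1)^1*5 + (-1)^2*22 + (-1)^3*30 + (-1)^4*15 + (-1)^5*19 + (-1)^6*2
= (22) + (-5) + (22) + (-30) + (15) + (-19) + (2)
= 7

7


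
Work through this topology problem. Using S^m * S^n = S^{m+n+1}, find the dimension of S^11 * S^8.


Join of spheres: S^m * S^n = S^{m+n+1}.
dim = 11 + 8 + 1 = 20

20


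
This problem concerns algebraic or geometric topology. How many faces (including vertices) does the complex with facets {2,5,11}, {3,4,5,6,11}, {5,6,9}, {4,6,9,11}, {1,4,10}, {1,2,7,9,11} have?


Each maximal simplex on m vertices has 2^m - 1 nonempty faces.
Take the union (dedupe shared faces).
Total distinct faces = 76

76


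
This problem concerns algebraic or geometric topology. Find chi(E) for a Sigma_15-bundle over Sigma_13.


For a fiber bundle F -> E -> B (with CW structure): chi(E) = chi(B) * chi(F).
chi(Sigma_13) = -24, chi(Sigma_15) = -28.
chi(E) = (-24) * (-28) = 672

672


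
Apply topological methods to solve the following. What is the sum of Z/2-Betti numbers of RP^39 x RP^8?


dim H^*(RP^n; Z/2) = n+1 (one Z/2 in each degree 0..n).
Total Betti number is multiplicative.
Total = (39+1) * (8+1) = 40 * 9 = 360

360


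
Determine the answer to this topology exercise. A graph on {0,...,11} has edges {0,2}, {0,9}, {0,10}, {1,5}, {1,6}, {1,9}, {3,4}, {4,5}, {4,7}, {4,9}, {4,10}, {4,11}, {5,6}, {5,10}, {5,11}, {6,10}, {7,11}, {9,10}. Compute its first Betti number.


b_1 = E - V + (number of components).
E = 18, V = 12, components = 2.
b_1 = 18 - 12 + 2 = 8

8


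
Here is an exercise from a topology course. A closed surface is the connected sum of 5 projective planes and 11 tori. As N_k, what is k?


Since a >= 1, the sum is non-orientable; each T^2 can be replaced by RP^2 # RP^2 (since T^2#RP^2 = 3RP^2).
Total crosscaps k = 5 + 2*11 = 27.
Check via chi: chi = 5*1 + 11*0 - (5+11-1)*2 = -25 = 2 - k = -25. Consistent.

27


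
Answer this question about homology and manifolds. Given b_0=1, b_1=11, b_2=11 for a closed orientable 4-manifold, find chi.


By Poincare duality b_k = b_{4-k}, so full Betti numbers: b_0=1, b_1=11, b_2=11, b_3=11, b_4=1.
chi = sum (-1)^k b_k = -9

-9


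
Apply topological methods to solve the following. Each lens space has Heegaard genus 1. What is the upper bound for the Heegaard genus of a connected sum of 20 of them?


Heegaard genus satisfies g(A#B) <= g(A) + g(B).
Each lens space has g = 1.
Upper bound: 20 * 1 = 20

20


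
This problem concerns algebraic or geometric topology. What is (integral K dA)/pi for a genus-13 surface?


Gauss-Bonnet: integral K dA = 2*pi*chi(M).
chi(Sigma_13) = 2 - 2*13 = -24.
(integral K dA)/pi = 2*chi = 2*(-24) = -48

-48


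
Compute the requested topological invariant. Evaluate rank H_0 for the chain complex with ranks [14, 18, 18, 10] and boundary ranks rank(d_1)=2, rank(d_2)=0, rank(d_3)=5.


rank H_k = rank(ker d_k) - rank(im d_{k+1}).
rank(ker d_0) = rank(C_0) - rank(d_0) = 14 - 0 = 14.
rank(im d_{0+1}) = 2.
rank H_0 = 14 - 2 = 12

12


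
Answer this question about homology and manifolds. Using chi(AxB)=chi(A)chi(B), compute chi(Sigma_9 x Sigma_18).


chi(Sigma_9) = 2 - 2*9 = -16
chi(Sigma_18) = 2 - 2*18 = -34
chi(product) = (-16) * (-34) = 544

544


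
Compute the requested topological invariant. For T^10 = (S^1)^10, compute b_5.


By the Kunneth formula, b_k(T^n) = C(n,k).
b_5(T^10) = C(10,5).
C(10,5) = 10!/(5!*5!) = 252

252


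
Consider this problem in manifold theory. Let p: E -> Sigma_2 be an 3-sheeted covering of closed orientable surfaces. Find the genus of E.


For an n-sheeted cover: chi(E) = n * chi(B).
chi(Sigma_2) = 2 - 2*2 = -2.
chi(E) = 3 * (-2) = -6.
genus(E) = (2 - chi(E))/2 = (2 - (-6))/2 = 8/2 = 4

4


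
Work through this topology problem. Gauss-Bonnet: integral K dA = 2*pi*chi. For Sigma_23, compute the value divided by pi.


Gauss-Bonnet: integral K dA = 2*pi*chi(M).
chi(Sigma_23) = 2 - 2*23 = -44.
(integral K dA)/pi = 2*chi = 2*(-44) = -88

-88


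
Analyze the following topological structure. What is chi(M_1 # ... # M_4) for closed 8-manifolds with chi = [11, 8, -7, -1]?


For n-manifolds: chi(A#B) = chi(A) + chi(B) - chi(S^8).
chi(S^8) = 1 + (-1)^8 = 2.
chi(#) = (sum chi_i) - (4-1)*chi(S^8) = 11 - 3*2 = 5

5


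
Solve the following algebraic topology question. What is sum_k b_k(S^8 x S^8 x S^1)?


Total Betti number is multiplicative under products.
Each S^d (d>=1) has total Betti number 2.
There are 3 sphere factors.
Total = 2^3 = 8

8


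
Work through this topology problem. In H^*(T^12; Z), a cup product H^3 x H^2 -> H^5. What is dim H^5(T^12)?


Cup product: H^p x H^q -> H^{p+q}; here p+q = 3+2 = 5.
rank H^k(T^n) = C(n,k).
C(12,5) = 792

792


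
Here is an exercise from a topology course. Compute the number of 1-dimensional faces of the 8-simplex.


Delta^8 has 8+1 vertices. A 1-face is a choice of 1+1 vertices.
f_1 = C(8+1, 1+1) = C(9,2) = 36

36


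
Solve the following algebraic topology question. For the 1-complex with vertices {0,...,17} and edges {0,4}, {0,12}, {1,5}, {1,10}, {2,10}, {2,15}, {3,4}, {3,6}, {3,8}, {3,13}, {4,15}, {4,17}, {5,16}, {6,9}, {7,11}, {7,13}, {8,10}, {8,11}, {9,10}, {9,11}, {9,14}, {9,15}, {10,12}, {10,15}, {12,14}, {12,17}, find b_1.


b_1 = E - V + (number of components).
E = 26, V = 18, components = 1.
b_1 = 26 - 18 + 1 = 9

9


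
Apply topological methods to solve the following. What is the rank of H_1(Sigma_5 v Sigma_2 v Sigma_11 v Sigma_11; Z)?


For a wedge X v Y: reduced H_k(X v Y) = H_k(X) + H_k(Y).
Each Sigma_g contributes b_1 = 2g.
b_1 = 10 + 4 + 22 + 22 = 58

58


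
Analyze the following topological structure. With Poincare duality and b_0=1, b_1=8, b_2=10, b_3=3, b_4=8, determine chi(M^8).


By Poincare duality b_k = b_{8-k}, so full Betti numbers: b_0=1, b_1=8, b_2=10, b_3=3, b_4=8, b_5=3, b_6=10, b_7=8, b_8=1.
chi = sum (-1)^k b_k = 8

8


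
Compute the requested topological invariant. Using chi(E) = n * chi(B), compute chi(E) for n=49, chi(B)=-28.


For a finite covering: chi(E) = (number of sheets) * chi(B).
chi(E) = 49 * (-28) = -1372

-1372


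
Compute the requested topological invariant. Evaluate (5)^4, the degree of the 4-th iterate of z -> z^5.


deg(f) = 5. Degree is multiplicative: deg(f^4) = (deg f)^4.
deg(f^4) = (5)^4 = 625

625


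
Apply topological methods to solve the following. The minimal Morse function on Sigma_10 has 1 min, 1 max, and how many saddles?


A perfect Morse function has m_k = b_k.
For Sigma_10: b_0=1, b_1=2g=20, b_2=1.
Saddles m_1 = 2g = 20

20


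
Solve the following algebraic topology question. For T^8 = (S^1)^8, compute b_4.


By the Kunneth formula, b_k(T^n) = C(n,k).
b_4(T^8) = C(8,4).
C(8,4) = 8!/(4!*4!) = 70

70


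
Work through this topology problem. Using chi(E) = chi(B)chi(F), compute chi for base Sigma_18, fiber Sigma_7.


For a fiber bundle F -> E -> B (with CW structure): chi(E) = chi(B) * chi(F).
chi(Sigma_18) = -34, chi(Sigma_7) = -12.
chi(E) = (-34) * (-12) = 408

408


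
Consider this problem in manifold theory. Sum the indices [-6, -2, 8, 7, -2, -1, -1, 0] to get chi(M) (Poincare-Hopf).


Poincare-Hopf: chi(M) = sum of indices of zeros.
chi = (-6) + (-2) + (8) + (7) + (-2) + (-1) + (-1) + (0) = 3

3


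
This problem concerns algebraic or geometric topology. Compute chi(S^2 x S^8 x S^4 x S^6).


chi is multiplicative: chi(X x Y) = chi(X) chi(Y).
Each even-dim sphere has chi = 2. There are 4 factors.
chi = 2^4 = 16

16


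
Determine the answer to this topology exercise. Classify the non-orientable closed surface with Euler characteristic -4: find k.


chi = 2 - k for closed non-orientable surfaces with k crosscaps.
-4 = 2 - k
k = 2 - (-4) = 6

6


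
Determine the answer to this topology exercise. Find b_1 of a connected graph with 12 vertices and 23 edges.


For a connected graph: rank(pi_1) = b_1 = E - V + 1 = 1 - chi.
chi = V - E = 12 - 23 = -11.
rank = 1 - (-11) = 23 - 12 + 1 = 12

12


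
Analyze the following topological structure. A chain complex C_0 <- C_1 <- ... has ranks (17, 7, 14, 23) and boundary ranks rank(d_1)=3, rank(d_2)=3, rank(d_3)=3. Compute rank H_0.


rank H_k = rank(ker d_k) - rank(im d_{k+1}).
rank(ker d_0) = rank(C_0) - rank(d_0) = 17 - 0 = 17.
rank(im d_{0+1}) = 3.
rank H_0 = 17 - 3 = 14

14


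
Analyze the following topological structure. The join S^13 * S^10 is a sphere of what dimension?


Join of spheres: S^m * S^n = S^{m+n+1}.
dim = 13 + 10 + 1 = 24

24


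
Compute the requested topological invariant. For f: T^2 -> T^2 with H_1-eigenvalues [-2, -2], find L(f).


For a torus self-map: L(f) = det(I - A) where A acts on H_1.
L(f) = (1--2) * (1--2) = 3 * 3 = 9

9


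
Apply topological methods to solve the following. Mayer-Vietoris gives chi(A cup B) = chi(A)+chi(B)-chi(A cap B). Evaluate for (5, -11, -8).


chi(A cup B) = chi(A) + chi(B) - chi(A cap B)
= 5 + (-11) - (-8)
= 2

2


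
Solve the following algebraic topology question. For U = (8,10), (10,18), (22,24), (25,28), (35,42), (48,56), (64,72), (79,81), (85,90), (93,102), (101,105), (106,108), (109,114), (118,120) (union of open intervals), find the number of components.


Sort and merge overlapping open intervals.
Merged: (8,10), (10,18), (22,24), (25,28), (35,42), (48,56), (64,72), (79,81), (85,90), (93,105), (106,108), (109,114), (118,120).
Number of components = 13

13


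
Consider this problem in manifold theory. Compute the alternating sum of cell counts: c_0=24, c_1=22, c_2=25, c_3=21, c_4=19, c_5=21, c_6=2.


chi = sum_k (-1)^k c_k.
= (-1)^0*24 + (-1)^1*22 + (-1)^2*25 + (-1)^3*21 + (-1)^4*19 + (-1)^5*21 + (-1)^6*2
= (24) + (-22) + (25) + (-21) + (19) + (-21) + (2)
= 6

6


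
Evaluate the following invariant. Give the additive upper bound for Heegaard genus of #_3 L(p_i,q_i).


Heegaard genus satisfies g(A#B) <= g(A) + g(B).
Each lens space has g = 1.
Upper bound: 3 * 1 = 3

3


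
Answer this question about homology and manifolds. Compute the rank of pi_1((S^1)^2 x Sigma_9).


pi_1(A x B) = pi_1(A) x pi_1(B); rank of abelianization = b_1.
b_1(T^2) = 2, b_1(Sigma_9) = 2*9 = 18.
b_1(product) = 2 + 18 = 20

20


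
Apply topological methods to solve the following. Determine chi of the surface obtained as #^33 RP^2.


For a non-orientable closed surface with k crosscaps: chi = 2 - k.
Here k = 33.
chi = 2 - 33 = -31

-31


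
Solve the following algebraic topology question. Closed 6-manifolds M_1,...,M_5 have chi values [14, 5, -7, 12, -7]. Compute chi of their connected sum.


For n-manifolds: chi(A#B) = chi(A) + chi(B) - chi(S^6).
chi(S^6) = 1 + (-1)^6 = 2.
chi(#) = (sum chi_i) - (5-1)*chi(S^6) = 17 - 4*2 = 9

9


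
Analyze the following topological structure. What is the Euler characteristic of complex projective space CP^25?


CP^25 has one cell in each even dimension 0, 2, ..., 2*25 (25+1 cells total).
All cells are even-dimensional, so chi = number of cells.
chi = 25 + 1 = 26

26


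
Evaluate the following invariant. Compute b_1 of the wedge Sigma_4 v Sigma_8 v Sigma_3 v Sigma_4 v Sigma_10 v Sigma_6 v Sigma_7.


For a wedge X v Y: reduced H_k(X v Y) = H_k(X) + H_k(Y).
Each Sigma_g contributes b_1 = 2g.
b_1 = 8 + 16 + 6 + 8 + 20 + 12 + 14 = 84

84


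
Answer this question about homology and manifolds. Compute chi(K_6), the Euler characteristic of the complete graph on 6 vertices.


K_6: V = 6, E = C(6,2) = 15.
chi = V - E = 6 - 15 = -9

-9


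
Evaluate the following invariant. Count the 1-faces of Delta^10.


Delta^10 has 10+1 vertices. A 1-face is a choice of 1+1 vertices.
f_1 = C(10+1, 1+1) = C(11,2) = 55

55


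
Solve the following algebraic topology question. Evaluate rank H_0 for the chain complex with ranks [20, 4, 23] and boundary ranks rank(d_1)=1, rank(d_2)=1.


rank H_k = rank(ker d_k) - rank(im d_{k+1}).
rank(ker d_0) = rank(C_0) - rank(d_0) = 20 - 0 = 20.
rank(im d_{0+1}) = 1.
rank H_0 = 20 - 1 = 19

19


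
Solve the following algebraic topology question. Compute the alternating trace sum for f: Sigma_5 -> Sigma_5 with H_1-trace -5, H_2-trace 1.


L(f) = tr(f_0*) - tr(f_1*) + tr(f_2*).
= 1 - (-5) + (1)
= 7

7


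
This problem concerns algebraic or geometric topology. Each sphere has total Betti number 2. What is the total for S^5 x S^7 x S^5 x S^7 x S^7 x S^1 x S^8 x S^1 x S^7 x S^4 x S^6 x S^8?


Total Betti number is multiplicative under products.
Each S^d (d>=1) has total Betti number 2.
There are 12 sphere factors.
Total = 2^12 = 4096

4096


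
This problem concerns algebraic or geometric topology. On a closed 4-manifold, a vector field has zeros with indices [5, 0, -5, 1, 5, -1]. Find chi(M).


Poincare-Hopf: chi(M) = sum of indices of zeros.
chi = (5) + (0) + (-5) + (1) + (5) + (-1) = 5

5


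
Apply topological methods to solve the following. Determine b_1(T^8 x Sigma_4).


pi_1(A x B) = pi_1(A) x pi_1(B); rank of abelianization = b_1.
b_1(T^8) = 8, b_1(Sigma_4) = 2*4 = 8.
b_1(product) = 8 + 8 = 16

16


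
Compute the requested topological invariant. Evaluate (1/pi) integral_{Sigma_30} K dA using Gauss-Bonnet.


Gauss-Bonnet: integral K dA = 2*pi*chi(M).
chi(Sigma_30) = 2 - 2*30 = -58.
(integral K dA)/pi = 2*chi = 2*(-58) = -116

-116


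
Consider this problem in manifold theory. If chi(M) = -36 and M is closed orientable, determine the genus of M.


chi = 2 - 2g for closed orientable surfaces.
-36 = 2 - 2g
2g = 2 - (-36) = 38
g = 19

19


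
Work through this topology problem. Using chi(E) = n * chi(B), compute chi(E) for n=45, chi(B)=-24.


For a finite covering: chi(E) = (number of sheets) * chi(B).
chi(E) = 45 * (-24) = -1080

-1080


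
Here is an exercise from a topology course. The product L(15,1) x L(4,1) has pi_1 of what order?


pi_1(X x Y) = pi_1(X) x pi_1(Y).
pi_1(L(15,1)) = Z/15, pi_1(L(4,1)) = Z/4.
|Z/15 x Z/4| = 15 * 4 = 60

60


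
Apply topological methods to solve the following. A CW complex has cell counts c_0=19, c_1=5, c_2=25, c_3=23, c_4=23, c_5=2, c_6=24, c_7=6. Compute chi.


chi = sum_k (-1)^k c_k.
= (-1)^0*19 + (-1)^1*5 + (-1)^2*25 + (-1)^3*23 + (-1)^4*23 + (-1)^5*2 + (-1)^6*24 + (-1)^7*6
= (19) + (-5) + (25) + (-23) + (23) + (-2) + (24) + (-6)
= 55

55


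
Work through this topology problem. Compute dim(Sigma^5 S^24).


Each suspension raises dimension by 1: Sigma S^n = S^{n+1}.
Sigma^5 S^24 = S^{24+5} = S^29

29


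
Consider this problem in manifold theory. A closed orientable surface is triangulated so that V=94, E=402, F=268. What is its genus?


chi = V - E + F = 94 - 402 + 268 = -40
For orientable closed surface: chi = 2 - 2g, so g = (2 - chi)/2.
g = (2 - (-40)) / 2 = 42 / 2 = 21

21


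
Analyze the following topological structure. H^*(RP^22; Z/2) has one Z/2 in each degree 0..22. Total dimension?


H^k(RP^22; Z/2) = Z/2 for each 0 <= k <= 22.
Total dimension = 22 + 1 = 23

23


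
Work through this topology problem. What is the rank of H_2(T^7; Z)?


By the Kunneth formula, b_k(T^n) = C(n,k).
b_2(T^7) = C(7,2).
C(7,2) = 7!/(2!*5!) = 21

21


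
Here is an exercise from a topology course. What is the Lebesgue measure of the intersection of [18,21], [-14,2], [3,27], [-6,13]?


Intersection = [max(a_i), min(b_i)] = [18, 2].
Since 18 > 2, the intersection is empty.
Length = 0

0


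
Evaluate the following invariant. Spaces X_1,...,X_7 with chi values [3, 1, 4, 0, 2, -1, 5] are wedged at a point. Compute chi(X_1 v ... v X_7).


chi(A v B) = chi(A) + chi(B) - 1 (one point identified).
For 7 spaces: chi = (sum chi_i) - (7 - 1).
sum = 14; chi = 14 - 6 = 8

8


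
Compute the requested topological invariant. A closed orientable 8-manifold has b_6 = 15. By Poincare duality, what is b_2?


Poincare duality for closed orientable n-manifolds: b_k = b_{n-k}.
Here n = 8, so b_2 = b_6 = 15

15


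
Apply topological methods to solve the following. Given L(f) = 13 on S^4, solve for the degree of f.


L(f) = 1 + (-1)^4 deg(f) on S^4.
13 = 1 + (-1)^4 * deg(f)
(-1)^4 * deg(f) = 12
deg(f) = 12

12


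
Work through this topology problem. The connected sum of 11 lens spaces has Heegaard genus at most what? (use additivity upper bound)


Heegaard genus satisfies g(A#B) <= g(A) + g(B).
Each lens space has g = 1.
Upper bound: 11 * 1 = 11

11


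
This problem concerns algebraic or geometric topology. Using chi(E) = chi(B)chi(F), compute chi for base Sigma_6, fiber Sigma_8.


For a fiber bundle F -> E -> B (with CW structure): chi(E) = chi(B) * chi(F).
chi(Sigma_6) = -10, chi(Sigma_8) = -14.
chi(E) = (-10) * (-14) = 140

140


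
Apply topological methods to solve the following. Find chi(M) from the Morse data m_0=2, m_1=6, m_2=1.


Morse theory: chi(M) = sum_k (-1)^k m_k where m_k = #(index-k critical points).
= (2) + (-6) + (1) = -3

-3


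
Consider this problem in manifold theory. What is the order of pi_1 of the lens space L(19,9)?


pi_1(L(p,q)) = Z/pZ for any q coprime to p.
|pi_1(L(19,9))| = 19

19


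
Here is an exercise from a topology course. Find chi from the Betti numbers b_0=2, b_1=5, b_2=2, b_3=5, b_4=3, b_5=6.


chi = sum_k (-1)^k b_k.
= (2) + (-5) + (2) + (-5) + (3) + (-6)
= -9

-9


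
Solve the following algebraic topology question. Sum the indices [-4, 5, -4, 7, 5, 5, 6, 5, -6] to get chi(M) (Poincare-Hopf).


Poincare-Hopf: chi(M) = sum of indices of zeros.
chi = (-4) + (5) + (-4) + (7) + (5) + (5) + (6) + (5) + (-6) = 19

19


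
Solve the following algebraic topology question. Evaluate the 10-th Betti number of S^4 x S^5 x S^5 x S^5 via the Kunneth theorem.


Each S^d has Poincare polynomial 1 + t^d.
The product S^4 x S^5 x S^5 x S^5 has Poincare polynomial prod(1+t^d_i).
Expanding: b_0=1, b_4=1, b_5=3, b_9=3, b_10=3, b_14=3, b_15=1, b_19=1.
b_10 = 3

3


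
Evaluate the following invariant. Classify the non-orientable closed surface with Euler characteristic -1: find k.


chi = 2 - k for closed non-orientable surfaces with k crosscaps.
-1 = 2 - k
k = 2 - (-1) = 3

3


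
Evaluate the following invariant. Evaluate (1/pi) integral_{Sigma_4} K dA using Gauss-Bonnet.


Gauss-Bonnet: integral K dA = 2*pi*chi(M).
chi(Sigma_4) = 2 - 2*4 = -6.
(integral K dA)/pi = 2*chi = 2*(-6) = -12

-12


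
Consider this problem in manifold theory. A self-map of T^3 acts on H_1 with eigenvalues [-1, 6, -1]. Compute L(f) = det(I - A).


For a torus self-map: L(f) = det(I - A) where A acts on H_1.
L(f) = (1--1) * (1-6) * (1--1) = 2 * -5 * 2 = -20

-20


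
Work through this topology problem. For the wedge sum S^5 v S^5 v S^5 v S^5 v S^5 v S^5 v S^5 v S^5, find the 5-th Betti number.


For a wedge of spheres, H_k (k>0) is free on one generator per sphere of dimension k.
Spheres of dimension 5: count = 8.
b_5 = 8

8


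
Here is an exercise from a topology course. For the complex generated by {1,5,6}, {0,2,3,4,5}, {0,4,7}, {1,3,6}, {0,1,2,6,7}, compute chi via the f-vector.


Enumerate all faces; f-vector: f_0=8, f_1=24, f_2=23, f_3=10, f_4=2.
chi = sum (-1)^k f_k = -1

-1


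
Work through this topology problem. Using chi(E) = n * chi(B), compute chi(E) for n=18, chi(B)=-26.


For a finite covering: chi(E) = (number of sheets) * chi(B).
chi(E) = 18 * (-26) = -468

-468


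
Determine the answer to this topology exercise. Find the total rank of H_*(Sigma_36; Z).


For Sigma_36: b_0 = 1, b_1 = 2g = 72, b_2 = 1.
Total = 1 + 72 + 1 = 74

74


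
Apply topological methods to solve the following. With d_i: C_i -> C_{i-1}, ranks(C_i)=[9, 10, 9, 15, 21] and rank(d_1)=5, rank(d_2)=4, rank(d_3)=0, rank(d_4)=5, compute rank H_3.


rank H_k = rank(ker d_k) - rank(im d_{k+1}).
rank(ker d_3) = rank(C_3) - rank(d_3) = 15 - 0 = 15.
rank(im d_{3+1}) = 5.
rank H_3 = 15 - 5 = 10

10


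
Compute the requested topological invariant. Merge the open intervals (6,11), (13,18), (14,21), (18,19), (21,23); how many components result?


Sort and merge overlapping open intervals.
Merged: (6,11), (13,21), (21,23).
Number of components = 3

3


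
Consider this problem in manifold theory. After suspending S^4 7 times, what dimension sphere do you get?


Each suspension raises dimension by 1: Sigma S^n = S^{n+1}.
Sigma^7 S^4 = S^{4+7} = S^11

11


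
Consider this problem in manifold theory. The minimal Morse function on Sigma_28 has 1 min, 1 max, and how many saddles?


A perfect Morse function has m_k = b_k.
For Sigma_28: b_0=1, b_1=2g=56, b_2=1.
Saddles m_1 = 2g = 56

56


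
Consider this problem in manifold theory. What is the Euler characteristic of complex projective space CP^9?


CP^9 has one cell in each even dimension 0, 2, ..., 2*9 (9+1 cells total).
All cells are even-dimensional, so chi = number of cells.
chi = 9 + 1 = 10

10


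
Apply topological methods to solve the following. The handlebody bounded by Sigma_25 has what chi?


A genus-g handlebody deformation retracts to a wedge of g circles.
chi(vee_g S^1) = 1 - g.
chi(H_25) = 1 - 25 = -24

-24


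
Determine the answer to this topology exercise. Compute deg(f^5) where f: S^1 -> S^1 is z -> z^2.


deg(f) = 2. Degree is multiplicative: deg(f^5) = (deg f)^5.
deg(f^5) = (2)^5 = 32

32


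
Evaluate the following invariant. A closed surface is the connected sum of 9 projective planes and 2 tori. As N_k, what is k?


Since a >= 1, the sum is non-orientable; each T^2 can be replaced by RP^2 # RP^2 (since T^2#RP^2 = 3RP^2).
Total crosscaps k = 9 + 2*2 = 13.
Check via chi: chi = 9*1 + 2*0 - (9+2-1)*2 = -11 = 2 - k = -11. Consistent.

13


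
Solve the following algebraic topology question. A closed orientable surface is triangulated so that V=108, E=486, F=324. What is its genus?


chi = V - E + F = 108 - 486 + 324 = -54
For orientable closed surface: chi = 2 - 2g, so g = (2 - chi)/2.
g = (2 - (-54)) / 2 = 56 / 2 = 28

28


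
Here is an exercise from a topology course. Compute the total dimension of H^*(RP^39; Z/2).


H^k(RP^39; Z/2) = Z/2 for each 0 <= k <= 39.
Total dimension = 39 + 1 = 40

40


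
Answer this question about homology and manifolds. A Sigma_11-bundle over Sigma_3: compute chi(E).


For a fiber bundle F -> E -> B (with CW structure): chi(E) = chi(B) * chi(F).
chi(Sigma_3) = -4, chi(Sigma_11) = -20.
chi(E) = (-4) * (-20) = 80

80


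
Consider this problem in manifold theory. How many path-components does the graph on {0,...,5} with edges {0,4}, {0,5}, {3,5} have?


Run DFS/union-find over 6 vertices.
V = 6, E = 3.
Number of components = 3

3


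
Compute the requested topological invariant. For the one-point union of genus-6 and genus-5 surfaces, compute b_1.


For a wedge: H_1(A v B) = H_1(A) + H_1(B).
b_1(Sigma_6) = 12, b_1(Sigma_5) = 10.
b_1 = 12 + 10 = 22

22


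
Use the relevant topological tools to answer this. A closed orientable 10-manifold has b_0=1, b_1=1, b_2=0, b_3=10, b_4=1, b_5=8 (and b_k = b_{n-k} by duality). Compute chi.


By Poincare duality b_k = b_{10-k}, so full Betti numbers: b_0=1, b_1=1, b_2=0, b_3=10, b_4=1, b_5=8, b_6=1, b_7=10, b_8=0, b_9=1, b_10=1.
chi = sum (-1)^k b_k = -26

-26


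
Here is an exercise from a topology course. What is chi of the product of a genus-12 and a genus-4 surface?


chi(Sigma_12) = 2 - 2*12 = -22
chi(Sigma_4) = 2 - 2*4 = -6
chi(product) = (-22) * (-6) = 132

132


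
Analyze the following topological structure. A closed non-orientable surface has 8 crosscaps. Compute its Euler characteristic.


For a non-orientable closed surface with k crosscaps: chi = 2 - k.
Here k = 8.
chi = 2 - 8 = -6

-6


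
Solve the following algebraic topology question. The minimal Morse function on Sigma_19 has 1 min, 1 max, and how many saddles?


A perfect Morse function has m_k = b_k.
For Sigma_19: b_0=1, b_1=2g=38, b_2=1.
Saddles m_1 = 2g = 38

38


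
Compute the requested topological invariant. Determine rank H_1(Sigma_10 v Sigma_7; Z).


For a wedge: H_1(A v B) = H_1(A) + H_1(B).
b_1(Sigma_10) = 20, b_1(Sigma_7) = 14.
b_1 = 20 + 14 = 34

34


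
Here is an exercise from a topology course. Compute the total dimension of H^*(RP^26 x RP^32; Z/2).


dim H^*(RP^n; Z/2) = n+1 (one Z/2 in each degree 0..n).
Total Betti number is multiplicative.
Total = (26+1) * (32+1) = 27 * 33 = 891

891


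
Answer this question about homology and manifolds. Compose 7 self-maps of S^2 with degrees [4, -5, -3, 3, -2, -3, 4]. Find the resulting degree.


Degree is multiplicative: deg(composition) = product of degrees.
= (4) * (-5) * (-3) * (3) * (-2) * (-3) * (4) = 4320

4320


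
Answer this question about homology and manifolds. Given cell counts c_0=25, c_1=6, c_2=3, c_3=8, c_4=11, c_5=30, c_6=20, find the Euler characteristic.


chi = sum_k (-1)^k c_k.
= (-1)^0*25 + (-1)^1*6 + (-1)^2*3 + (-1)^3*8 + (-1)^4*11 + (-1)^5*30 + (-1)^6*20
= (25) + (-6) + (3) + (-8) + (11) + (-30) + (20)
= 15

15


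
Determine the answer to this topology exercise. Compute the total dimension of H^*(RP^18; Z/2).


H^k(RP^18; Z/2) = Z/2 for each 0 <= k <= 18.
Total dimension = 18 + 1 = 19

19


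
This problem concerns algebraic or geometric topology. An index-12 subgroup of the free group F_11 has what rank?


Nielsen-Schreier: an index-n subgroup of F_r is free of rank 1 + n(r-1).
Equivalently: chi(cover) = n*chi(base); chi(vee_r S^1) = 1 - 11 = -10.
chi(E) = 12*(-10) = -120; rank = 1 - chi(E) = 1 - (-120) = 121.
rank = 1 + 12*(11-1) = 1 + 120 = 121

121


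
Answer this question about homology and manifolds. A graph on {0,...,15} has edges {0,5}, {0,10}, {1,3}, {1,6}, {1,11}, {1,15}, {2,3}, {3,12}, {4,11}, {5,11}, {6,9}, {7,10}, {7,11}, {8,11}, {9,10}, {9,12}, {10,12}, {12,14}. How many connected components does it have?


Run DFS/union-find over 16 vertices.
V = 16, E = 18.
Number of components = 2

2


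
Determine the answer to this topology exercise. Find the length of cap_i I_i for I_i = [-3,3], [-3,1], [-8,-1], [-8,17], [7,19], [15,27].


Intersection = [max(a_i), min(b_i)] = [15, -1].
Since 15 > -1, the intersection is empty.
Length = 0

0


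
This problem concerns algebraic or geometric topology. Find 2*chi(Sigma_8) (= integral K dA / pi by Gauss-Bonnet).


Gauss-Bonnet: integral K dA = 2*pi*chi(M).
chi(Sigma_8) = 2 - 2*8 = -14.
(integral K dA)/pi = 2*chi = 2*(-14) = -28

-28


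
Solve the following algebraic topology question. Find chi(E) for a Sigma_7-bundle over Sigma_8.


For a fiber bundle F -> E -> B (with CW structure): chi(E) = chi(B) * chi(F).
chi(Sigma_8) = -14, chi(Sigma_7) = -12.
chi(E) = (-14) * (-12) = 168

168


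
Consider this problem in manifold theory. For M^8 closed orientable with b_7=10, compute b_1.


Poincare duality for closed orientable n-manifolds: b_k = b_{n-k}.
Here n = 8, so b_1 = b_7 = 10

10


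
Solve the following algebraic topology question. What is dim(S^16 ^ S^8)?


S^m ^ S^n = S^{m+n}.
k = 16 + 8 = 24

24


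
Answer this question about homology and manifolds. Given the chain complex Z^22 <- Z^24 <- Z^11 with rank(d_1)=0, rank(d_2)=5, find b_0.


rank H_k = rank(ker d_k) - rank(im d_{k+1}).
rank(ker d_0) = rank(C_0) - rank(d_0) = 22 - 0 = 22.
rank(im d_{0+1}) = 0.
rank H_0 = 22 - 0 = 22

22


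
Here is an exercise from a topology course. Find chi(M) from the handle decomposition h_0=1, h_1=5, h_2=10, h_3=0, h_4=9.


Handles of index k contribute (-1)^k to chi (same as CW cells).
chi = (1) + (-5) + (10) + (0) + (9) = 15

15


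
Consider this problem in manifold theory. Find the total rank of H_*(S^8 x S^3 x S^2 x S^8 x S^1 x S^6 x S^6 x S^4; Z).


Total Betti number is multiplicative under products.
Each S^d (d>=1) has total Betti number 2.
There are 8 sphere factors.
Total = 2^8 = 256

256


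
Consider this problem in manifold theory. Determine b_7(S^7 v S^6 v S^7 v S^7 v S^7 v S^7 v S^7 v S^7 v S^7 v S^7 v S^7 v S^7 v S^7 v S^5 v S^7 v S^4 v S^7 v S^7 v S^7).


For a wedge of spheres, H_k (k>0) is free on one generator per sphere of dimension k.
Spheres of dimension 7: count = 16.
b_7 = 16

16


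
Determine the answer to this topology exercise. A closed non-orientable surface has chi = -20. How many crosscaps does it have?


chi = 2 - k for closed non-orientable surfaces with k crosscaps.
-20 = 2 - k
k = 2 - (-20) = 22

22


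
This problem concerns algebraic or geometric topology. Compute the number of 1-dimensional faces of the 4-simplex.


Delta^4 has 4+1 vertices. A 1-face is a choice of 1+1 vertices.
f_1 = C(4+1, 1+1) = C(5,2) = 10

10


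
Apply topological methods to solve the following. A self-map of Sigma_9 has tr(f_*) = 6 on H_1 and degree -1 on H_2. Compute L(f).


L(f) = tr(f_0*) - tr(f_1*) + tr(f_2*).
= 1 - (6) + (-1)
= -6

-6


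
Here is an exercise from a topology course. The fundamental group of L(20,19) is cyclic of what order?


pi_1(L(p,q)) = Z/pZ for any q coprime to p.
|pi_1(L(20,19))| = 20

20


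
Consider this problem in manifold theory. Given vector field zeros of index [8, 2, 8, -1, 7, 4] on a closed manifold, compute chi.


Poincare-Hopf: chi(M) = sum of indices of zeros.
chi = (8) + (2) + (8) + (-1) + (7) + (4) = 28

28


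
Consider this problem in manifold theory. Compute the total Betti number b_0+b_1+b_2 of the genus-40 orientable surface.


For Sigma_40: b_0 = 1, b_1 = 2g = 80, b_2 = 1.
Total = 1 + 80 + 1 = 82

82


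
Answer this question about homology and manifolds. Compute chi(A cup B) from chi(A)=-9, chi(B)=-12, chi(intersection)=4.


chi(A cup B) = chi(A) + chi(B) - chi(A cap B)
= -9 + (-12) - (4)
= -25

-25


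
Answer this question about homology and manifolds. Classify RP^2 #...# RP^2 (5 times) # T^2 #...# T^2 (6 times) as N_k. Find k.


Since a >= 1, the sum is non-orientable; each T^2 can be replaced by RP^2 # RP^2 (since T^2#RP^2 = 3RP^2).
Total crosscaps k = 5 + 2*6 = 17.
Check via chi: chi = 5*1 + 6*0 - (5+6-1)*2 = -15 = 2 - k = -15. Consistent.

17


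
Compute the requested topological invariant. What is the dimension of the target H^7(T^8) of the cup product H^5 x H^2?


Cup product: H^p x H^q -> H^{p+q}; here p+q = 5+2 = 7.
rank H^k(T^n) = C(n,k).
C(8,7) = 8

8


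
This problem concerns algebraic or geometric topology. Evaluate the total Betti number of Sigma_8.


For Sigma_8: b_0 = 1, b_1 = 2g = 16, b_2 = 1.
Total = 1 + 16 + 1 = 18

18


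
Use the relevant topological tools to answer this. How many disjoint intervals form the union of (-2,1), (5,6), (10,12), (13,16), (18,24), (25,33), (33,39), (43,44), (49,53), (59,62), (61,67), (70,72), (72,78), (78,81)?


Sort and merge overlapping open intervals.
Merged: (-2,1), (5,6), (10,12), (13,16), (18,24), (25,33), (33,39), (43,44), (49,53), (59,67), (70,72), (72,78), (78,81).
Number of components = 13

13


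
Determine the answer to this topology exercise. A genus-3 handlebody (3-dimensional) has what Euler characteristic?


A genus-g handlebody deformation retracts to a wedge of g circles.
chi(vee_g S^1) = 1 - g.
chi(H_3) = 1 - 3 = -2

-2


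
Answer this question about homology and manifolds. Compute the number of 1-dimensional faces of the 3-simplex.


Delta^3 has 3+1 vertices. A 1-face is a choice of 1+1 vertices.
f_1 = C(3+1, 1+1) = C(4,2) = 6

6


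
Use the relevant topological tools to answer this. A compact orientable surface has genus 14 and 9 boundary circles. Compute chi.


For a compact orientable surface with genus g and b boundary components: chi = 2 - 2g - b.
chi = 2 - 2*14 - 9 = 2 - 28 - 9 = -35

-35


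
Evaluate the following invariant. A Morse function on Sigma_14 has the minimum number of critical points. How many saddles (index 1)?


A perfect Morse function has m_k = b_k.
For Sigma_14: b_0=1, b_1=2g=28, b_2=1.
Saddles m_1 = 2g = 28

28


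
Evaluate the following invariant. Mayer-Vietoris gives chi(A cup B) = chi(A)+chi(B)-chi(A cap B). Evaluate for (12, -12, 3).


chi(A cup B) = chi(A) + chi(B) - chi(A cap B)
= 12 + (-12) - (3)
= -3

-3


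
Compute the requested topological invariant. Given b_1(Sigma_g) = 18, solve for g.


For a closed orientable surface: b_1 = 2g.
18 = 2g
g = 18 / 2 = 9

9


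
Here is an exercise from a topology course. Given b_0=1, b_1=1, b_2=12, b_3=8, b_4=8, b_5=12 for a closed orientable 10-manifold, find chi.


By Poincare duality b_k = b_{10-k}, so full Betti numbers: b_0=1, b_1=1, b_2=12, b_3=8, b_4=8, b_5=12, b_6=8, b_7=8, b_8=12, b_9=1, b_10=1.
chi = sum (-1)^k b_k = 12

12


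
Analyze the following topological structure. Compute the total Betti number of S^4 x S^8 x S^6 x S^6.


Total Betti number is multiplicative under products.
Each S^d (d>=1) has total Betti number 2.
There are 4 sphere factors.
Total = 2^4 = 16

16


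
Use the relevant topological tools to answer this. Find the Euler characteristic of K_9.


K_9: V = 9, E = C(9,2) = 36.
chi = V - E = 9 - 36 = -27

-27


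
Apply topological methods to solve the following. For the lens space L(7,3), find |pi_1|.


pi_1(L(p,q)) = Z/pZ for any q coprime to p.
|pi_1(L(7,3))| = 7

7


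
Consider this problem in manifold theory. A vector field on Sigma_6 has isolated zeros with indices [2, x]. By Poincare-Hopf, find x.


Poincare-Hopf: sum of indices = chi(M).
chi(Sigma_6) = 2 - 2*6 = -10.
Sum of known indices = 2.
x = chi - (sum known) = -10 - (2) = -12

-12


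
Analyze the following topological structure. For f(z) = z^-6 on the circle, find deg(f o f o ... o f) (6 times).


deg(f) = -6. Degree is multiplicative: deg(f^6) = (deg f)^6.
deg(f^6) = (-6)^6 = 46656

46656


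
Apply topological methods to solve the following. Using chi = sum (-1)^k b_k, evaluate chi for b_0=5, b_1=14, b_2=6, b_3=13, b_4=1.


chi = sum_k (-1)^k b_k.
= (5) + (-14) + (6) + (-13) + (1)
= -15

-15


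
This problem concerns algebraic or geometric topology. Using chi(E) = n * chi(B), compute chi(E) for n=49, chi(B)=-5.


For a finite covering: chi(E) = (number of sheets) * chi(B).
chi(E) = 49 * (-5) = -245

-245


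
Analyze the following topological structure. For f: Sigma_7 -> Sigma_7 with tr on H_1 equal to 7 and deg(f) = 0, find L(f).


L(f) = tr(f_0*) - tr(f_1*) + tr(f_2*).
= 1 - (7) + (0)
= -6

-6


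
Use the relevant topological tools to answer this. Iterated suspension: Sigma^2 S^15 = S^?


Each suspension raises dimension by 1: Sigma S^n = S^{n+1}.
Sigma^2 S^15 = S^{15+2} = S^17

17


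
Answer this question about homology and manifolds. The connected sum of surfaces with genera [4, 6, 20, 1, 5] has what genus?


Genus is additive under connected sum of orientable surfaces.
g = 4 + 6 + 20 + 1 + 5 = 36

36


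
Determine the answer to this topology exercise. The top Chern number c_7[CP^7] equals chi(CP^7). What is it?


For any closed oriented manifold, <e(TM),[M]> = chi(M).
chi(CP^7) = 7+1 = 8

8


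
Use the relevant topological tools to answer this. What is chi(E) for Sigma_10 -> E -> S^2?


chi(S^2) = 2 (n even), chi(Sigma_10) = 2 - 2*10 = -18.
chi(E) = 2 * (-18) = -36

-36


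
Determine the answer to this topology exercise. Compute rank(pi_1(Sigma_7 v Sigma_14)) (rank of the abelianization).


For a wedge: H_1(A v B) = H_1(A) + H_1(B).
b_1(Sigma_7) = 14, b_1(Sigma_14) = 28.
b_1 = 14 + 28 = 42

42


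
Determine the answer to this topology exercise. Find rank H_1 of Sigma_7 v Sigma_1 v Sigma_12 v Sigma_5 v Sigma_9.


For a wedge X v Y: reduced H_k(X v Y) = H_k(X) + H_k(Y).
Each Sigma_g contributes b_1 = 2g.
b_1 = 14 + 2 + 24 + 10 + 18 = 68

68


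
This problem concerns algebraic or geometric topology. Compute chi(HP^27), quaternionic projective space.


HP^27 has one cell in each dimension 0, 4, ..., 4*27 (27+1 cells, all even-dim).
chi = 27 + 1 = 28

28


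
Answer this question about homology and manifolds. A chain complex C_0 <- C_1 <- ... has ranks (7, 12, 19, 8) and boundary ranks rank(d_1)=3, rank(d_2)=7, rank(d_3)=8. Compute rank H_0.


rank H_k = rank(ker d_k) - rank(im d_{k+1}).
rank(ker d_0) = rank(C_0) - rank(d_0) = 7 - 0 = 7.
rank(im d_{0+1}) = 3.
rank H_0 = 7 - 3 = 4

4


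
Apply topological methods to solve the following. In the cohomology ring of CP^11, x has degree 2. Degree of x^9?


|x| = 2 in H^*(CP^n).
|x^9| = 9 * |x| = 9 * 2 = 18

18


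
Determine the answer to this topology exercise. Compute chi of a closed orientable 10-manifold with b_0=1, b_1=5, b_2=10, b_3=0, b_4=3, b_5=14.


By Poincare duality b_k = b_{10-k}, so full Betti numbers: b_0=1, b_1=5, b_2=10, b_3=0, b_4=3, b_5=14, b_6=3, b_7=0, b_8=10, b_9=5, b_10=1.
chi = sum (-1)^k b_k = 4

4


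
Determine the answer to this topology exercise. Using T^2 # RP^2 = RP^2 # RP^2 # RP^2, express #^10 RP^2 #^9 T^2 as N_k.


Since a >= 1, the sum is non-orientable; each T^2 can be replaced by RP^2 # RP^2 (since T^2#RP^2 = 3RP^2).
Total crosscaps k = 10 + 2*9 = 28.
Check via chi: chi = 10*1 + 9*0 - (10+9-1)*2 = -26 = 2 - k = -26. Consistent.

28


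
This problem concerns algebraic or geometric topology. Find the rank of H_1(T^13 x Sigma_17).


pi_1(A x B) = pi_1(A) x pi_1(B); rank of abelianization = b_1.
b_1(T^13) = 13, b_1(Sigma_17) = 2*17 = 34.
b_1(product) = 13 + 34 = 47

47


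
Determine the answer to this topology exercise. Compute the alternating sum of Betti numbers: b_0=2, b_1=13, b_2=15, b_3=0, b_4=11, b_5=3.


chi = sum_k (-1)^k b_k.
= (2) + (-13) + (15) + (0) + (11) + (-3)
= 12

12


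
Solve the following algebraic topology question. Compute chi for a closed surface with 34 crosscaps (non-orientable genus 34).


For a non-orientable closed surface with k crosscaps: chi = 2 - k.
Here k = 34.
chi = 2 - 34 = -32

-32


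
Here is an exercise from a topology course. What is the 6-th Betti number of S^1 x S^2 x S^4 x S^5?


Each S^d has Poincare polynomial 1 + t^d.
The product S^1 x S^2 x S^4 x S^5 has Poincare polynomial prod(1+t^d_i).
Expanding: b_0=1, b_1=1, b_2=1, b_3=1, b_4=1, b_5=2, b_6=2, b_7=2, b_8=1, b_9=1, b_10=1, b_11=1, b_12=1.
b_6 = 2

2


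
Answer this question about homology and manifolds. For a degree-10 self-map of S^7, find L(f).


On S^7: L(f) = tr(f_0*) + (-1)^7 tr(f_7*) = 1 + (-1)^7 * deg(f).
L(f) = 1 + (-1)^7 * 10 = 1 + -10 = -9

-9


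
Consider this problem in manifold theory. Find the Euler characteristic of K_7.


K_7: V = 7, E = C(7,2) = 21.
chi = V - E = 7 - 21 = -14

-14


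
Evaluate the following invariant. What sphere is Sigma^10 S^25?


Each suspension raises dimension by 1: Sigma S^n = S^{n+1}.
Sigma^10 S^25 = S^{25+10} = S^35

35


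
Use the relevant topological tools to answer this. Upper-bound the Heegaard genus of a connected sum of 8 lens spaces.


Heegaard genus satisfies g(A#B) <= g(A) + g(B).
Each lens space has g = 1.
Upper bound: 8 * 1 = 8

8


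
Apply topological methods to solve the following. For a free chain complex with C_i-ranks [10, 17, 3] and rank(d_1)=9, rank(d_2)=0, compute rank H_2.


rank H_k = rank(ker d_k) - rank(im d_{k+1}).
rank(ker d_2) = rank(C_2) - rank(d_2) = 3 - 0 = 3.
rank(im d_{2+1}) = 0.
rank H_2 = 3 - 0 = 3

3


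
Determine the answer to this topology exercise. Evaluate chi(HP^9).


HP^9 has one cell in each dimension 0, 4, ..., 4*9 (9+1 cells, all even-dim).
chi = 9 + 1 = 10

10
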